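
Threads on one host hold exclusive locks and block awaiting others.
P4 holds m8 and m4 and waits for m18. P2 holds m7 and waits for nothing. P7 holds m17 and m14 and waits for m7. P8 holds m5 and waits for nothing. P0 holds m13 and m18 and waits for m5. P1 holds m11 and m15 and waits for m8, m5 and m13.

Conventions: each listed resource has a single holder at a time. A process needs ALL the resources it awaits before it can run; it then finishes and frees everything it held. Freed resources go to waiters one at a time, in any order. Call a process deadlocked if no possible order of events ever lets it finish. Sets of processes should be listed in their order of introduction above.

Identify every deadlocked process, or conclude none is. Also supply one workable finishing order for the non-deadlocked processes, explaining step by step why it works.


No process is deadlocked.
Key observation: no waiting chain loops back on itself — every chain ends at a process that waits on nothing, so everyone eventually runs.
A valid finishing order for the others: P8, P2, P0, P7, P4, P1.
Check, step by step:
  run P8 (it waits on nothing); releases m5
  run P2 (it waits on nothing); releases m7
  P0: everything it awaited (m5) is free; runs, freeing m13 and m18
  P7: everything it awaited (m7) is free; runs, freeing m17 and m14
  P4: everything it awaited (m18) is free; runs, freeing m8 and m4
  P1: everything it awaited (m8, m5 and m13) is free; runs, freeing m11 and m15


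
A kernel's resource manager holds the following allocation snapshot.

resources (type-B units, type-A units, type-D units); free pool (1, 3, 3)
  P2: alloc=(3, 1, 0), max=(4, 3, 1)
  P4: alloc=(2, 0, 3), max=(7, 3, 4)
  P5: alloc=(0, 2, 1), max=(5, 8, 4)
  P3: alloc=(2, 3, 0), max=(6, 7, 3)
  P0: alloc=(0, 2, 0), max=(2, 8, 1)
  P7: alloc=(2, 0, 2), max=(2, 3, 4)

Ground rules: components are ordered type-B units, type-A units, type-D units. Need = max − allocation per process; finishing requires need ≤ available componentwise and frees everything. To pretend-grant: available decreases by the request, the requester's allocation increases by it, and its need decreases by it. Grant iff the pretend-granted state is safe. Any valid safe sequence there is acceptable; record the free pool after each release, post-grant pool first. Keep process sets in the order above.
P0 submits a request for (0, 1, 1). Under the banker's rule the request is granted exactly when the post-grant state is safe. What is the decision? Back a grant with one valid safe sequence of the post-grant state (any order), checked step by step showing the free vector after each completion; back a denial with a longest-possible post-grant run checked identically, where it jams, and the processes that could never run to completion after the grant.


DENY: after the grant no complete ordering would exist.
Key observation: P2, P7, P4 can finish, but then (8, 3, 7) is all there is, and the blocked group's type-A units demands exceed it.
After a pretend grant, a maximal execution: P2, P7, P4 — then nothing else fits. Verifying each step:
  pool = (1, 2, 2)
  P2 needs (1, 2, 1) <= (1, 2, 2) -> finishes; pool += (3, 1, 0) = (4, 3, 2)
  P7 needs (0, 3, 2) <= (4, 3, 2) -> finishes; pool += (2, 0, 2) = (6, 3, 4)
  P4 needs (5, 3, 1) <= (6, 3, 4) -> finishes; pool += (2, 0, 3) = (8, 3, 7)
  P5 still needs (5, 6, 3) but only (8, 3, 7) is free — short on type-A units
  P3 still needs (4, 4, 3) but only (8, 3, 7) is free — short on type-A units
  P0 still needs (2, 5, 0) but only (8, 3, 7) is free — short on type-A units
Had the request been granted, P5, P3 and P0 could never finish.


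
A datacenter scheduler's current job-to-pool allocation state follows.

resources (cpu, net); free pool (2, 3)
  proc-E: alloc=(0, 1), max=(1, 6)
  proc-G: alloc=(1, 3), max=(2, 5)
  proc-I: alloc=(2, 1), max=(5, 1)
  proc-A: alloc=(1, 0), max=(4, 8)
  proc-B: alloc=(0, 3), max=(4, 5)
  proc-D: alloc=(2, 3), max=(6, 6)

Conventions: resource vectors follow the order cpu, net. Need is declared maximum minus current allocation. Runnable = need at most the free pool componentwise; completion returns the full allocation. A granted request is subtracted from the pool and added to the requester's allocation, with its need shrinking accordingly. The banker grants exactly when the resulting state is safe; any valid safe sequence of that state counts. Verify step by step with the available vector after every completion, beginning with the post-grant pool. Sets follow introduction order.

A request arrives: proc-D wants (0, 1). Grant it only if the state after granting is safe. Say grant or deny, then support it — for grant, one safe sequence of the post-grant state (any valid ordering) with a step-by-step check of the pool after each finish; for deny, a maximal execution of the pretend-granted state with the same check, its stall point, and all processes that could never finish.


GRANT: granting preserves safety; a valid post-grant sequence is proc-G, proc-I, proc-D, proc-B, proc-E, proc-A.
Key observation: with (2, 2) left after the transfer, proc-G can run at once — the state stays safe.
Verifying the post-grant state step by step:
  pool = (2, 2)
  proc-G needs (1, 2) <= (2, 2) -> finishes; pool += (1, 3) = (3, 5)
  proc-I needs (3, 0) <= (3, 5) -> finishes; pool += (2, 1) = (5, 6)
  proc-D needs (4, 2) <= (5, 6) -> finishes; pool += (2, 4) = (7, 10)
  proc-B needs (4, 2) <= (7, 10) -> finishes; pool += (0, 3) = (7, 13)
  proc-E needs (1, 5) <= (7, 13) -> finishes; pool += (0, 1) = (7, 14)
  proc-A needs (3, 8) <= (7, 14) -> finishes; pool += (1, 0) = (8, 14)


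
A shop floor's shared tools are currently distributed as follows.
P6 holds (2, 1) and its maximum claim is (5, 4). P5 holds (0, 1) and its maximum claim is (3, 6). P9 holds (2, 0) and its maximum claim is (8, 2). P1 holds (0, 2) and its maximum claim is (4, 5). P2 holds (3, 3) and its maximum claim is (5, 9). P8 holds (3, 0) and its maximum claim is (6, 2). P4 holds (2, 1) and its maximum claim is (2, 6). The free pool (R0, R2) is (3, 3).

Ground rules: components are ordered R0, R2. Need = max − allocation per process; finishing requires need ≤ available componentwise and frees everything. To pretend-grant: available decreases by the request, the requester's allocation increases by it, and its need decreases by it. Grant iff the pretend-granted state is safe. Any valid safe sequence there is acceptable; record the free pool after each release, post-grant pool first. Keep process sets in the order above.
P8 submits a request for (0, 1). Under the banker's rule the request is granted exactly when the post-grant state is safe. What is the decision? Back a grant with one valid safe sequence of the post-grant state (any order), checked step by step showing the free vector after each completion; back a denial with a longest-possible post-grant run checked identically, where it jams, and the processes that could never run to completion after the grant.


GRANT: granting preserves safety; a valid post-grant sequence is P8, P6, P1, P9, P4, P5, P2.
Key observation: after the grant the pool drops to (3, 2), which still lets P8 finish first and unwind the rest.
Check on the post-grant state, step by step:
  pool = (3, 2)
  run P8 (needs (3, 1), free (3, 2)); after release of (3, 1) the pool is (6, 3)
  run P6 (needs (3, 3), free (6, 3)); after release of (2, 1) the pool is (8, 4)
  run P1 (needs (4, 3), free (8, 4)); after release of (0, 2) the pool is (8, 6)
  run P9 (needs (6, 2), free (8, 6)); after release of (2, 0) the pool is (10, 6)
  run P4 (needs (0, 5), free (10, 6)); after release of (2, 1) the pool is (12, 7)
  run P5 (needs (3, 5), free (12, 7)); after release of (0, 1) the pool is (12, 8)
  run P2 (needs (2, 6), free (12, 8)); after release of (3, 3) the pool is (15, 11)


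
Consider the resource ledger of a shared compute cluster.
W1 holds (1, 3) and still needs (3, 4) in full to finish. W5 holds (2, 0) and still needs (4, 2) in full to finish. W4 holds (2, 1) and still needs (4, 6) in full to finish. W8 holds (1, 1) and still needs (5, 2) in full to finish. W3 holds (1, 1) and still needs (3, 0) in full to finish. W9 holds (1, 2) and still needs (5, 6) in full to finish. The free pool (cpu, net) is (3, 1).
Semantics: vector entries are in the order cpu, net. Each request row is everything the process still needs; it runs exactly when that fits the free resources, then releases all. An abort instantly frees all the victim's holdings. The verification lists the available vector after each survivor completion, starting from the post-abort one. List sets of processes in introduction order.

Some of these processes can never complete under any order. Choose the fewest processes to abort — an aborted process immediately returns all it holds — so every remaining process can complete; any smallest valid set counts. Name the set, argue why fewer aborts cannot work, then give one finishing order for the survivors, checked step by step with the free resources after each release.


Minimum abort set: W9.
Key observation: aborting W9 returns (1, 2), and W1 — hopeless before — runs at step 4 with the returned capacity in the pool.
Why nothing smaller works: aborting no one leaves the state deadlocked as given.
The survivors complete as W5, W8, W3, W1, W4. Walking it through (starting from the post-abort pool):
  pool = (4, 3)
  W5: need (4, 2) fits (4, 3); releases (2, 0), pool now (6, 3)
  W8: need (5, 2) fits (6, 3); releases (1, 1), pool now (7, 4)
  W3: need (3, 0) fits (7, 4); releases (1, 1), pool now (8, 5)
  W1: need (3, 4) fits (8, 5); releases (1, 3), pool now (9, 8)
  W4: need (4, 6) fits (9, 8); releases (2, 1), pool now (11, 9)


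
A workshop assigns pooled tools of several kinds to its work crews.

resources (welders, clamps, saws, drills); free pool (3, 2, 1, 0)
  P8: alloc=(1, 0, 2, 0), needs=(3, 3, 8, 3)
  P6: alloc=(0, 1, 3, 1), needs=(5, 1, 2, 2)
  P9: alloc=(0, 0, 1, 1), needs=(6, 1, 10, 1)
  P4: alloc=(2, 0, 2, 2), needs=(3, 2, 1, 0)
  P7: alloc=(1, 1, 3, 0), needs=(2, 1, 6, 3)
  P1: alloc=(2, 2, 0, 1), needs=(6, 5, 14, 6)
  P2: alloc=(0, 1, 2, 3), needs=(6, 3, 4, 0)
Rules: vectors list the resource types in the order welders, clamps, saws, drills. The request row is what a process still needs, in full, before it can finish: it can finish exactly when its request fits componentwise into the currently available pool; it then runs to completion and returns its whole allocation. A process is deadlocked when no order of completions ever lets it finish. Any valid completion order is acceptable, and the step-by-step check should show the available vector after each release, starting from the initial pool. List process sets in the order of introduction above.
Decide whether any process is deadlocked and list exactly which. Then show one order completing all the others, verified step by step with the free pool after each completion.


Nothing here is deadlocked.
Key observation: P4 can run right away; the returned allocation unlocks the remaining processes in turn.
A valid finishing order for the others: P4, P6, P7, P8, P9, P2, P1. Check, step by step:
  pool = (3, 2, 1, 0)
  P4 needs (3, 2, 1, 0) <= (3, 2, 1, 0) -> finishes; pool += (2, 0, 2, 2) = (5, 2, 3, 2)
  P6 needs (5, 1, 2, 2) <= (5, 2, 3, 2) -> finishes; pool += (0, 1, 3, 1) = (5, 3, 6, 3)
  P7 needs (2, 1, 6, 3) <= (5, 3, 6, 3) -> finishes; pool += (1, 1, 3, 0) = (6, 4, 9, 3)
  P8 needs (3, 3, 8, 3) <= (6, 4, 9, 3) -> finishes; pool += (1, 0, 2, 0) = (7, 4, 11, 3)
  P9 needs (6, 1, 10, 1) <= (7, 4, 11, 3) -> finishes; pool += (0, 0, 1, 1) = (7, 4, 12, 4)
  P2 needs (6, 3, 4, 0) <= (7, 4, 12, 4) -> finishes; pool += (0, 1, 2, 3) = (7, 5, 14, 7)
  P1 needs (6, 5, 14, 6) <= (7, 5, 14, 7) -> finishes; pool += (2, 2, 0, 1) = (9, 7, 14, 8)


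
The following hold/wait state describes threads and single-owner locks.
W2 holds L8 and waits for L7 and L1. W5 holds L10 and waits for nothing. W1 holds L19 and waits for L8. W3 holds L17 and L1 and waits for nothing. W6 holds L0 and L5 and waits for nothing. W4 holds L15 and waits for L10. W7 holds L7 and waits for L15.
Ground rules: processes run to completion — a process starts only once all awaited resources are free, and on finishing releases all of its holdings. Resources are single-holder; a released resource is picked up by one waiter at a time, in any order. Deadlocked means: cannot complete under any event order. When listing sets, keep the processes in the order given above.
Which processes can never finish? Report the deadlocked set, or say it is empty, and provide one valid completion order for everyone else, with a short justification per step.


Nothing here is deadlocked.
Key observation: every chain of waits terminates; starting from the processes that wait on nothing, all the rest unlock in turn.
One completion order for the rest: W5, W3, W4, W7, W2, W1, W6.
Step-by-step check:
  W5: no waits; runs immediately, freeing L10
  W3: no waits; runs immediately, freeing L17 and L1
  W4 waits on L10 — all released -> runs and releases L15
  W7 waits on L15 — all released -> runs and releases L7
  W2 waits on L7 and L1 — all released -> runs and releases L8
  W1 waits on L8 — all released -> runs and releases L19
  W6: no waits; runs immediately, freeing L0 and L5


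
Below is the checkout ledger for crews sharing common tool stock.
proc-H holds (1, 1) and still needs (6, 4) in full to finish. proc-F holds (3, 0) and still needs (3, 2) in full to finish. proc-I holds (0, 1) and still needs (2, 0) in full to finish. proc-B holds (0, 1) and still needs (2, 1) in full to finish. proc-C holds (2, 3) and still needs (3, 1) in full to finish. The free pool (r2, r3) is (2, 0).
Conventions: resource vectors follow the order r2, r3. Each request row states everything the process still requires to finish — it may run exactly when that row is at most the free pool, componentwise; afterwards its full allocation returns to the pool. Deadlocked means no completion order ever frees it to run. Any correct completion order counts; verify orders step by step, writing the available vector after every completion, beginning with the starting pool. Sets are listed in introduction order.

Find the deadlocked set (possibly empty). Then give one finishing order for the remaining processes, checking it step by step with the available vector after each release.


Deadlocked: proc-H, proc-F and proc-C.
Key observation: once proc-I, proc-B finish, the pool peaks at (2, 2) — and every remaining process still needs more r2 than that.
The rest can finish in the order proc-I, proc-B. Check, step by step:
  pool = (2, 0)
  proc-I: need (2, 0) fits (2, 0); releases (0, 1), pool now (2, 1)
  proc-B: need (2, 1) fits (2, 1); releases (0, 1), pool now (2, 2)
The blocked processes can never fit:
  blocked: proc-H wants (6, 4), pool (2, 2) — not enough r2 and r3
  blocked: proc-F wants (3, 2), pool (2, 2) — not enough r2
  blocked: proc-C wants (3, 1), pool (2, 2) — not enough r2


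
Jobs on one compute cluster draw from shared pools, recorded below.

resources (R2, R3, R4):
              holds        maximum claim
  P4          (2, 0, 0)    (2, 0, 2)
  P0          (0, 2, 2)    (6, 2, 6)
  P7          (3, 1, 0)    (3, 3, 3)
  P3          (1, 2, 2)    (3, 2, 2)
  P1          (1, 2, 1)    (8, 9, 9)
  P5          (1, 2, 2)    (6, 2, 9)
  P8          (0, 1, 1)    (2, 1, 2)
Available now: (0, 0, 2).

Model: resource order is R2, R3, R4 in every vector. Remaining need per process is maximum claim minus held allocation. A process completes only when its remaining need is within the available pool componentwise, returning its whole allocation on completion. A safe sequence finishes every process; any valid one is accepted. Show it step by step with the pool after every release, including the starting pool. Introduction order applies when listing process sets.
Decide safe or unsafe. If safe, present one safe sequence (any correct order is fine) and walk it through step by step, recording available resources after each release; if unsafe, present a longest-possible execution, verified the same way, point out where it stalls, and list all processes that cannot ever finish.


The state is SAFE; one workable sequence: P4, P3, P7, P0, P8, P5, P1.
Key observation: at P4 the run first touches a limit — (0, 0, 2) against (0, 0, 2), exact on a resource it actually requests.
Step-by-step check:
  pool = (0, 0, 2)
  run P4 (needs (0, 0, 2), free (0, 0, 2)); after release of (2, 0, 0) the pool is (2, 0, 2)
  run P3 (needs (2, 0, 0), free (2, 0, 2)); after release of (1, 2, 2) the pool is (3, 2, 4)
  run P7 (needs (0, 2, 3), free (3, 2, 4)); after release of (3, 1, 0) the pool is (6, 3, 4)
  run P0 (needs (6, 0, 4), free (6, 3, 4)); after release of (0, 2, 2) the pool is (6, 5, 6)
  run P8 (needs (2, 0, 1), free (6, 5, 6)); after release of (0, 1, 1) the pool is (6, 6, 7)
  run P5 (needs (5, 0, 7), free (6, 6, 7)); after release of (1, 2, 2) the pool is (7, 8, 9)
  run P1 (needs (7, 7, 8), free (7, 8, 9)); after release of (1, 2, 1) the pool is (8, 10, 10)


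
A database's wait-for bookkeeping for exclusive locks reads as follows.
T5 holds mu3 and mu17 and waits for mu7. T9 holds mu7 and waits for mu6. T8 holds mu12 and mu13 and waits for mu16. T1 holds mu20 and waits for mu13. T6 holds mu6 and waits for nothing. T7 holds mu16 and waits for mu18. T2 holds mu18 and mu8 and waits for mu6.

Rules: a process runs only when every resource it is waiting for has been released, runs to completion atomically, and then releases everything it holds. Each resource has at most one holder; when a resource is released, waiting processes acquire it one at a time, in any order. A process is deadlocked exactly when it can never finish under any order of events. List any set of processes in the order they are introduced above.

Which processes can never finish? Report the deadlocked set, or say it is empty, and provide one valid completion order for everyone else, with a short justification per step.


Nothing here is deadlocked.
Key observation: the wait graph is acyclic; completion cascades from the unblocked processes through everyone else.
One completion order for the rest: T6, T9, T2, T5, T7, T8, T1.
Step-by-step check:
  run T6 (it waits on nothing); releases mu6
  T9: everything it awaited (mu6) is free; runs, freeing mu7
  T2: everything it awaited (mu6) is free; runs, freeing mu18 and mu8
  T5: everything it awaited (mu7) is free; runs, freeing mu3 and mu17
  T7: everything it awaited (mu18) is free; runs, freeing mu16
  T8: everything it awaited (mu16) is free; runs, freeing mu12 and mu13
  T1: everything it awaited (mu13) is free; runs, freeing mu20


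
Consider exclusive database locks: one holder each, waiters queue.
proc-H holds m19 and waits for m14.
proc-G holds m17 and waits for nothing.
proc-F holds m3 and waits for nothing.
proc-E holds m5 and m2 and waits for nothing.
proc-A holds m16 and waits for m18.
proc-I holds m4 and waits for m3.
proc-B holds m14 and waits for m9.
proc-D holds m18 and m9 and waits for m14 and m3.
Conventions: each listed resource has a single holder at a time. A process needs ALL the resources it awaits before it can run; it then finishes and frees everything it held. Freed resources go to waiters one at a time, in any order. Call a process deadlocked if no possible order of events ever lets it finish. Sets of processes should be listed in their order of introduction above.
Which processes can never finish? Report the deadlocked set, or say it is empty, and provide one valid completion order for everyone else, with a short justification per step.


Deadlocked set: proc-H, proc-A, proc-B and proc-D.
Key observation: the loop proc-B -> proc-D -> proc-B blocks itself forever; proc-H and proc-A wait into the deadlock from upstream.
The rest can finish in the order proc-F, proc-I, proc-E, proc-G.
Verifying each step:
  run proc-F (it waits on nothing); releases m3
  proc-I: everything it awaited (m3) is free; runs, freeing m4
  run proc-E (it waits on nothing); releases m5 and m2
  run proc-G (it waits on nothing); releases m17


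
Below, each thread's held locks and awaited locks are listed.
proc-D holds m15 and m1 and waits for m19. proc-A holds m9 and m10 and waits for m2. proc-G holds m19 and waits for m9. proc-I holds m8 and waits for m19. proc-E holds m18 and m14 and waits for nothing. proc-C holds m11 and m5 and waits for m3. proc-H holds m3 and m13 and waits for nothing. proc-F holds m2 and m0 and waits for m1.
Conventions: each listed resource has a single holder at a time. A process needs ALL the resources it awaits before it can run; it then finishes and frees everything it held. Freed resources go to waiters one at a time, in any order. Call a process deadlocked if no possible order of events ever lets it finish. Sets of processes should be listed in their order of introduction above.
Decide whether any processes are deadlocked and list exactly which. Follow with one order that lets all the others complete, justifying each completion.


The deadlocked set is proc-D, proc-A, proc-G, proc-I and proc-F.
Key observation: nobody on the ring proc-D -> proc-G -> proc-A -> proc-F -> proc-D can start until another member finishes, which never happens; proc-I waits into the deadlock from upstream.
A valid finishing order for the others: proc-H, proc-C, proc-E.
Walking it through:
  run proc-H (it waits on nothing); releases m3 and m13
  proc-C: everything it awaited (m3) is free; runs, freeing m11 and m5
  run proc-E (it waits on nothing); releases m18 and m14


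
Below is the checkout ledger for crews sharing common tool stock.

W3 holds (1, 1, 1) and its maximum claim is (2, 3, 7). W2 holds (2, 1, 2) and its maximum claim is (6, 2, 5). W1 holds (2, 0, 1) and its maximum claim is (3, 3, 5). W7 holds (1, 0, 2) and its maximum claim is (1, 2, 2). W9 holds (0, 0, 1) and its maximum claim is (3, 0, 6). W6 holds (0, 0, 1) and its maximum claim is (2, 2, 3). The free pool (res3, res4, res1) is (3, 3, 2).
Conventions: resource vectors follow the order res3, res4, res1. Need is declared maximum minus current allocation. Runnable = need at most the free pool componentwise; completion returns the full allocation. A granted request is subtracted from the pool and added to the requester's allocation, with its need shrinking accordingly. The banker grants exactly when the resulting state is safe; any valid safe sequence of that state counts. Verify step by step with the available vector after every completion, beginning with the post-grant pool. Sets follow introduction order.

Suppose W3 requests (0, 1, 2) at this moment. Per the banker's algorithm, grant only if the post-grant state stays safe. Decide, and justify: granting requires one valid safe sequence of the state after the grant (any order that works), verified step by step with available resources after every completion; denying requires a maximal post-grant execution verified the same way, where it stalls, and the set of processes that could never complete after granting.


GRANT. The post-grant state is safe; one safe sequence: W7, W6, W2, W9, W1, W3.
Key observation: the transfer keeps a workable pool ((3, 2, 0)); W7 starts the safe sequence.
Step-by-step check of the post-grant state:
  pool = (3, 2, 0)
  W7 needs (0, 2, 0) <= (3, 2, 0) -> finishes; pool += (1, 0, 2) = (4, 2, 2)
  W6 needs (2, 2, 2) <= (4, 2, 2) -> finishes; pool += (0, 0, 1) = (4, 2, 3)
  W2 needs (4, 1, 3) <= (4, 2, 3) -> finishes; pool += (2, 1, 2) = (6, 3, 5)
  W9 needs (3, 0, 5) <= (6, 3, 5) -> finishes; pool += (0, 0, 1) = (6, 3, 6)
  W1 needs (1, 3, 4) <= (6, 3, 6) -> finishes; pool += (2, 0, 1) = (8, 3, 7)
  W3 needs (1, 1, 4) <= (8, 3, 7) -> finishes; pool += (1, 2, 3) = (9, 5, 10)


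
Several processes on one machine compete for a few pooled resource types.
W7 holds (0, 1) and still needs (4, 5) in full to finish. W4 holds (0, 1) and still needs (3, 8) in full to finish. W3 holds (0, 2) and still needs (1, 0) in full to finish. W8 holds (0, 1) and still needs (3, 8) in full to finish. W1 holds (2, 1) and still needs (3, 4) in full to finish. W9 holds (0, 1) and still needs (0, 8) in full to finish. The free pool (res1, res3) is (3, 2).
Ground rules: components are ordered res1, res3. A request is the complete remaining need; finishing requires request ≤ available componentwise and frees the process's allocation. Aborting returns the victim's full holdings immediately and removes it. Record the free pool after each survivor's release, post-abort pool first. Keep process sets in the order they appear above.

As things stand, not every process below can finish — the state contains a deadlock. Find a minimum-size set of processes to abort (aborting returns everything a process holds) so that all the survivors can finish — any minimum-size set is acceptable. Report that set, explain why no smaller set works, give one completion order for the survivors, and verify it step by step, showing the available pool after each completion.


The answer: abort W4 and W9.
Key observation: W8 was stuck for good until W4 and W9 gave back (0, 2); in the order shown it finishes at step 4.
Why nothing smaller works — every single abort fails: W7 alone leaves W4 blocked (short on res3); W4 alone leaves W8 blocked (short on res3); W3 alone leaves W4 blocked (short on res3); W8 alone leaves W4 blocked (short on res3); W1 alone leaves W4 blocked (short on res3); W9 alone leaves W4 blocked (short on res3).
One survivor order: W3, W1, W7, W8. Step-by-step check (post-abort pool first):
  pool = (3, 4)
  run W3 (needs (1, 0), free (3, 4)); after release of (0, 2) the pool is (3, 6)
  run W1 (needs (3, 4), free (3, 6)); after release of (2, 1) the pool is (5, 7)
  run W7 (needs (4, 5), free (5, 7)); after release of (0, 1) the pool is (5, 8)
  run W8 (needs (3, 8), free (5, 8)); after release of (0, 1) the pool is (5, 9)


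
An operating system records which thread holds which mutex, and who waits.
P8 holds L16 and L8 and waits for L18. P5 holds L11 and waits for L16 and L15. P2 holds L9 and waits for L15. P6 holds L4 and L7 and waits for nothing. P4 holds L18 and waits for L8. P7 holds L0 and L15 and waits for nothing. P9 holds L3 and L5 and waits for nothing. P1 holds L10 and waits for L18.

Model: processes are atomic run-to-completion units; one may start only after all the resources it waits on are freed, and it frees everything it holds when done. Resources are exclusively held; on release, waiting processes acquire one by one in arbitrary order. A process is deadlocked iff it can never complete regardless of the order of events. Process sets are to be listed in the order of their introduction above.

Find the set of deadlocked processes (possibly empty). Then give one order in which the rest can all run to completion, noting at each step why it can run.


The deadlocked set is P8, P5, P4 and P1.
Key observation: P8 -> P4 -> P8 is a circular wait — nothing in it can go first; P5 and P1 wait into the deadlock from upstream.
The rest can finish in the order P7, P2, P9, P6.
Check, step by step:
  P7: no waits; runs immediately, freeing L0 and L15
  run P2 (all its waits — L15 — are resolved); releases L9
  P9: no waits; runs immediately, freeing L3 and L5
  P6: no waits; runs immediately, freeing L4 and L7


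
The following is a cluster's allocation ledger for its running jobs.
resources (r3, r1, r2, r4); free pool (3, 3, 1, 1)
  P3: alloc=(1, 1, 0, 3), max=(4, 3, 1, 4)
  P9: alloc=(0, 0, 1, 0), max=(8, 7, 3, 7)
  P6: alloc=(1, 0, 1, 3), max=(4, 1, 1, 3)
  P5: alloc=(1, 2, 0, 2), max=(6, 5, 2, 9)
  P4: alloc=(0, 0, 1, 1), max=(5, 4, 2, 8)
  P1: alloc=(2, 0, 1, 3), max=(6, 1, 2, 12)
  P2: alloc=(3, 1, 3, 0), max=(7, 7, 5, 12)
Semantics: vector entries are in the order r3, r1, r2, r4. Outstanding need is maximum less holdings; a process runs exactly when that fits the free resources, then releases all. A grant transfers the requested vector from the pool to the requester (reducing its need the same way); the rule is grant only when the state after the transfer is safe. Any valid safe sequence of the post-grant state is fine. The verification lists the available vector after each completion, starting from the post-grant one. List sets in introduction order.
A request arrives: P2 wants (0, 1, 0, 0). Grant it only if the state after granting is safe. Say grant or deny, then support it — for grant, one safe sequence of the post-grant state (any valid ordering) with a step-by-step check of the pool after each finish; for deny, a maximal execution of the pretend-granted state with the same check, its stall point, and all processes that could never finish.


GRANT — the state after the grant stays safe, e.g. via P6, P3, P5, P4, P1, P2, P9.
Key observation: (3, 2, 1, 1) free after granting still covers P6 first, and each release covers the next.
Check on the post-grant state, step by step:
  pool = (3, 2, 1, 1)
  run P6 (needs (3, 1, 0, 0), free (3, 2, 1, 1)); after release of (1, 0, 1, 3) the pool is (4, 2, 2, 4)
  run P3 (needs (3, 2, 1, 1), free (4, 2, 2, 4)); after release of (1, 1, 0, 3) the pool is (5, 3, 2, 7)
  run P5 (needs (5, 3, 2, 7), free (5, 3, 2, 7)); after release of (1, 2, 0, 2) the pool is (6, 5, 2, 9)
  run P4 (needs (5, 4, 1, 7), free (6, 5, 2, 9)); after release of (0, 0, 1, 1) the pool is (6, 5, 3, 10)
  run P1 (needs (4, 1, 1, 9), free (6, 5, 3, 10)); after release of (2, 0, 1, 3) the pool is (8, 5, 4, 13)
  run P2 (needs (4, 5, 2, 12), free (8, 5, 4, 13)); after release of (3, 2, 3, 0) the pool is (11, 7, 7, 13)
  run P9 (needs (8, 7, 2, 7), free (11, 7, 7, 13)); after release of (0, 0, 1, 0) the pool is (11, 7, 8, 13)


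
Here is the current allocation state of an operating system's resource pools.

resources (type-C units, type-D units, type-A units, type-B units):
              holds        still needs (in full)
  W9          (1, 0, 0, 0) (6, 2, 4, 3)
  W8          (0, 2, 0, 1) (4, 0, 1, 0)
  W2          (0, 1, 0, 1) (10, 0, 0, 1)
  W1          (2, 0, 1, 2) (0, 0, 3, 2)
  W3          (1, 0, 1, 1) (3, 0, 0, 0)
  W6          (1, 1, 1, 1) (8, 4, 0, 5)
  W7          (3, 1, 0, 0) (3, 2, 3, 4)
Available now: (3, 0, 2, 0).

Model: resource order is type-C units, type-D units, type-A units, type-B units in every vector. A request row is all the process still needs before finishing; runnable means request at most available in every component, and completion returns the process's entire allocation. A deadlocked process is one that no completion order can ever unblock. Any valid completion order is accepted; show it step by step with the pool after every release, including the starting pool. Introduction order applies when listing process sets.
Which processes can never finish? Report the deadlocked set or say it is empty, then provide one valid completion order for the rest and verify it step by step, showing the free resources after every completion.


No process is deadlocked.
Key observation: starting with W3, each completion frees enough for the next — no one is permanently blocked.
A valid finishing order for the others: W3, W8, W1, W7, W9, W2, W6. Check, step by step:
  pool = (3, 0, 2, 0)
  W3: need (3, 0, 0, 0) fits (3, 0, 2, 0); releases (1, 0, 1, 1), pool now (4, 0, 3, 1)
  W8: need (4, 0, 1, 0) fits (4, 0, 3, 1); releases (0, 2, 0, 1), pool now (4, 2, 3, 2)
  W1: need (0, 0, 3, 2) fits (4, 2, 3, 2); releases (2, 0, 1, 2), pool now (6, 2, 4, 4)
  W7: need (3, 2, 3, 4) fits (6, 2, 4, 4); releases (3, 1, 0, 0), pool now (9, 3, 4, 4)
  W9: need (6, 2, 4, 3) fits (9, 3, 4, 4); releases (1, 0, 0, 0), pool now (10, 3, 4, 4)
  W2: need (10, 0, 0, 1) fits (10, 3, 4, 4); releases (0, 1, 0, 1), pool now (10, 4, 4, 5)
  W6: need (8, 4, 0, 5) fits (10, 4, 4, 5); releases (1, 1, 1, 1), pool now (11, 5, 5, 6)


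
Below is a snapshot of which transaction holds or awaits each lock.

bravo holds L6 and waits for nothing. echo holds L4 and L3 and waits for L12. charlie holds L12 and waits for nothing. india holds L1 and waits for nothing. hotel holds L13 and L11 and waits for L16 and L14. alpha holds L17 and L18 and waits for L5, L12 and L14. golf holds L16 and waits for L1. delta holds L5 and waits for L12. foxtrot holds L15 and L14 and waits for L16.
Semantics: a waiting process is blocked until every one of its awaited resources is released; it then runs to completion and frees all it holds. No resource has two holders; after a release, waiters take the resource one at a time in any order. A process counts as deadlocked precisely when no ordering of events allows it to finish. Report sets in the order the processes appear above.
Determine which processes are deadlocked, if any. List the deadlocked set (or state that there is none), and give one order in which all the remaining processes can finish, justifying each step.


Nothing here is deadlocked.
Key observation: every chain of waits terminates; starting from the processes that wait on nothing, all the rest unlock in turn.
One completion order for the rest: india, golf, foxtrot, hotel, charlie, bravo, delta, echo, alpha.
Verifying each step:
  run india (it waits on nothing); releases L1
  run golf (all its waits — L1 — are resolved); releases L16
  run foxtrot (all its waits — L16 — are resolved); releases L15 and L14
  run hotel (all its waits — L16 and L14 — are resolved); releases L13 and L11
  run charlie (it waits on nothing); releases L12
  run bravo (it waits on nothing); releases L6
  run delta (all its waits — L12 — are resolved); releases L5
  run echo (all its waits — L12 — are resolved); releases L4 and L3
  run alpha (all its waits — L5, L12 and L14 — are resolved); releases L17 and L18


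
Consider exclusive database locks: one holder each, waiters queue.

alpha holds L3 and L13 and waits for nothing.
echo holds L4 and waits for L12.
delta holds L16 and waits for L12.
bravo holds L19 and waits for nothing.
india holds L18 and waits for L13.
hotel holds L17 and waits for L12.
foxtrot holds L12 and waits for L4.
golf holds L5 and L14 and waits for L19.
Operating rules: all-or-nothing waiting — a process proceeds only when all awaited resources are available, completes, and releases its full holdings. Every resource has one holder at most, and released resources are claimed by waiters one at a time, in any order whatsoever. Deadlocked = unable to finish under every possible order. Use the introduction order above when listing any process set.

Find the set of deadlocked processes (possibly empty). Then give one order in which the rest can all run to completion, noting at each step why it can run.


Deadlocked set: echo, delta, hotel and foxtrot.
Key observation: nobody on the ring echo -> foxtrot -> echo can start until another member finishes, which never happens; delta and hotel wait into the deadlock from upstream.
One completion order for the rest: alpha, india, bravo, golf.
Check, step by step:
  run alpha (it waits on nothing); releases L3 and L13
  india: everything it awaited (L13) is free; runs, freeing L18
  run bravo (it waits on nothing); releases L19
  golf: everything it awaited (L19) is free; runs, freeing L5 and L14


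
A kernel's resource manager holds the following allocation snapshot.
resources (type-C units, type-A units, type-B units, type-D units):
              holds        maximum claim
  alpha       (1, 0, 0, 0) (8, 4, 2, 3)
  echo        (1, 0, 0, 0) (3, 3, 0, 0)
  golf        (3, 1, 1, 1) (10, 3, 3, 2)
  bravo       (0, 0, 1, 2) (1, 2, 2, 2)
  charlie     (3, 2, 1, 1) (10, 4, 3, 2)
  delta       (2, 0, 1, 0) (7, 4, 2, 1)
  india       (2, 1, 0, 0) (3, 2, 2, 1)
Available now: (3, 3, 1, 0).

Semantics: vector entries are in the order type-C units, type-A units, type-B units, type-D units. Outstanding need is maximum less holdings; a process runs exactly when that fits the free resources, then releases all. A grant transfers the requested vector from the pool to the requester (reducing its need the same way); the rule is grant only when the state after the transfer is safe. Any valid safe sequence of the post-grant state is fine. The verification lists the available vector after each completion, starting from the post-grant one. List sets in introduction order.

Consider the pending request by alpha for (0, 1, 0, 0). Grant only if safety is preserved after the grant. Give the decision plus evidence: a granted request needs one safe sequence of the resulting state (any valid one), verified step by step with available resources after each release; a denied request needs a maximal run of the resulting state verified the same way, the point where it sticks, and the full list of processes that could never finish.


DENY — the pretend-granted state is unsafe.
Key observation: after bravo, india, echo the pool peaks at (6, 3, 2, 2), and each blocked process is short somewhere: alpha on type-C units, type-D units; golf on type-C units; charlie on type-C units; delta on type-A units.
Pretend the grant happened; the run bravo, india, echo goes as far as possible. Verifying each step:
  pool = (3, 2, 1, 0)
  bravo: need (1, 2, 1, 0) fits (3, 2, 1, 0); releases (0, 0, 1, 2), pool now (3, 2, 2, 2)
  india: need (1, 1, 2, 1) fits (3, 2, 2, 2); releases (2, 1, 0, 0), pool now (5, 3, 2, 2)
  echo: need (2, 3, 0, 0) fits (5, 3, 2, 2); releases (1, 0, 0, 0), pool now (6, 3, 2, 2)
  alpha cannot run: need (7, 3, 2, 3) vs free (6, 3, 2, 2) (insufficient type-C units and type-D units)
  golf cannot run: need (7, 2, 2, 1) vs free (6, 3, 2, 2) (insufficient type-C units)
  charlie cannot run: need (7, 2, 2, 1) vs free (6, 3, 2, 2) (insufficient type-C units)
  delta cannot run: need (5, 4, 1, 1) vs free (6, 3, 2, 2) (insufficient type-A units)
Post-grant, the permanently blocked set is alpha, golf, charlie and delta.


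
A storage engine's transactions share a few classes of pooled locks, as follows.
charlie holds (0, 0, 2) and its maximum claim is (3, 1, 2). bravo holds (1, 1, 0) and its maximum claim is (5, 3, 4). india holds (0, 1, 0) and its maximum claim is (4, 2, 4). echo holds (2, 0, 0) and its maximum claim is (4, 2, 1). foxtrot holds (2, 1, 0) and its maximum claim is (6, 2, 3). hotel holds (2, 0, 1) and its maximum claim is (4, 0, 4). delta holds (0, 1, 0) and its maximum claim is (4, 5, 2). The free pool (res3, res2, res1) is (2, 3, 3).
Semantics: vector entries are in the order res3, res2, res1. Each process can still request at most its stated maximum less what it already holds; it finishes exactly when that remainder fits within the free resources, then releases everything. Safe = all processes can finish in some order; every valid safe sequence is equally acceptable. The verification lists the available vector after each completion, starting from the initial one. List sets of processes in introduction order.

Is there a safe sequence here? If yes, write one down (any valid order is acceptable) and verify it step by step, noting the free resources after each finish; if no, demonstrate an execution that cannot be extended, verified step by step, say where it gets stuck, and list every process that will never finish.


The state is SAFE; one workable sequence: echo, foxtrot, charlie, india, bravo, delta, hotel.
Key observation: reading the order forward, echo is the first process whose need (2, 2, 1) meets the free pool (2, 3, 3) exactly on a resource it requests.
Verifying each step:
  pool = (2, 3, 3)
  echo: need (2, 2, 1) fits (2, 3, 3); releases (2, 0, 0), pool now (4, 3, 3)
  foxtrot: need (4, 1, 3) fits (4, 3, 3); releases (2, 1, 0), pool now (6, 4, 3)
  charlie: need (3, 1, 0) fits (6, 4, 3); releases (0, 0, 2), pool now (6, 4, 5)
  india: need (4, 1, 4) fits (6, 4, 5); releases (0, 1, 0), pool now (6, 5, 5)
  bravo: need (4, 2, 4) fits (6, 5, 5); releases (1, 1, 0), pool now (7, 6, 5)
  delta: need (4, 4, 2) fits (7, 6, 5); releases (0, 1, 0), pool now (7, 7, 5)
  hotel: need (2, 0, 3) fits (7, 7, 5); releases (2, 0, 1), pool now (9, 7, 6)


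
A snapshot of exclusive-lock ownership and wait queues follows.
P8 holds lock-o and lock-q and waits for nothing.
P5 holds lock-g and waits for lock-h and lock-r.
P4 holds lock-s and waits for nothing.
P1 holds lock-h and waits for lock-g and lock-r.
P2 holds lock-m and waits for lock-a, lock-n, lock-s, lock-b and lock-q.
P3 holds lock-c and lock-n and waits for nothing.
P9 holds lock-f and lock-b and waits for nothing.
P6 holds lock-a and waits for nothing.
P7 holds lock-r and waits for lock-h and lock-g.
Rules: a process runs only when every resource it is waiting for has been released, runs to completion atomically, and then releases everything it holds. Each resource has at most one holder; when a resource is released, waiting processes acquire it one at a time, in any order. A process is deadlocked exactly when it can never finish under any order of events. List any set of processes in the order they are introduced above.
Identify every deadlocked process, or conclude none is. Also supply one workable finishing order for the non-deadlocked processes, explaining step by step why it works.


Deadlocked: P5, P1 and P7.
Key observation: along P5 -> P1 -> P5, each member waits on what the next one holds — a deadlock; P7 is caught in further circular waits.
One completion order for the rest: P6, P4, P3, P9, P8, P2.
Verifying each step:
  P6 waits on nothing -> runs at once and releases lock-a
  P4 waits on nothing -> runs at once and releases lock-s
  P3 waits on nothing -> runs at once and releases lock-c and lock-n
  P9 waits on nothing -> runs at once and releases lock-f and lock-b
  P8 waits on nothing -> runs at once and releases lock-o and lock-q
  run P2 (all its waits — lock-a, lock-n, lock-s, lock-b and lock-q — are resolved); releases lock-m
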